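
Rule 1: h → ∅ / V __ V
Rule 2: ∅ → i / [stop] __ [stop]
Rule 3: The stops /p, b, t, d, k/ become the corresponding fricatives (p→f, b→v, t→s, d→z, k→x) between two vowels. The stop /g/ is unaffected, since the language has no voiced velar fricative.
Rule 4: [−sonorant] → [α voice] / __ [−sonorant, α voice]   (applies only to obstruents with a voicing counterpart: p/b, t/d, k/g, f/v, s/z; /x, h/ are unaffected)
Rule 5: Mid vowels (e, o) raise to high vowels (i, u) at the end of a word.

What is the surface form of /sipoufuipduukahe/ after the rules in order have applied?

Rule 1 (intervocalic h-deletion): /h/ occurs between vowels /a/ and /e/, so it deletes. /sipoufuipduukahe/ → sipoufuipduukae.
Rule 2 (stop-cluster i-epenthesis): /p/ and /d/ form a stop–stop cluster, so [i] is inserted between them. /sipoufuipduukae/ → sipoufuipiduukae.
Rule 3 (intervocalic spirantization): /p/ is a stop between vowels /i/ and /o/, so it spirantizes to the fricative [f]. /p/ is a stop between vowels /i/ and /i/, so it spirantizes to the fricative [f]. /d/ is a stop between vowels /i/ and /u/, so it spirantizes to the fricative [z]. /k/ is a stop between vowels /u/ and /a/, so it spirantizes to the fricative [x]. /sipoufuipiduukae/ → sifoufuifizuuxae.
Rule 4 (regressive voicing assimilation): no segment meets the environment; /sifoufuifizuuxae/ is unchanged.
Rule 5 (final vowel raising): /e/ is a mid vowel in word-final position, so it raises to [i]. /sifoufuifizuuxae/ → sifoufuifizuuxai.

sifoufuifizuuxai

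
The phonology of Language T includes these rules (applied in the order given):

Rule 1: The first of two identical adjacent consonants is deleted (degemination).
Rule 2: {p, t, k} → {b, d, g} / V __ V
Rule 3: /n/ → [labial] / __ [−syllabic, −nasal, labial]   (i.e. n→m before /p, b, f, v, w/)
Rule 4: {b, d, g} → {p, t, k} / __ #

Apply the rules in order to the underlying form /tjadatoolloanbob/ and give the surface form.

tjadadooloambop

Rule 1 (degemination): /ll/ is a geminate; the first /l/ deletes. /tjadatoolloanbob/ → tjadatooloanbob.
Rule 2 (intervocalic voicing): /t/ is a voiceless stop between vowels /a/ and /o/, so it voices to [d]. /tjadatooloanbob/ → tjadadooloanbob.
Rule 3 (nasal place assimilation): /n/ precedes the labial consonant /b/, so it assimilates in place to [m]. /tjadadooloanbob/ → tjadadooloambob.
Rule 4 (final devoicing): /b/ is a voiced stop in word-final position, so it devoices to [p]. /tjadadooloambob/ → tjadadooloambop.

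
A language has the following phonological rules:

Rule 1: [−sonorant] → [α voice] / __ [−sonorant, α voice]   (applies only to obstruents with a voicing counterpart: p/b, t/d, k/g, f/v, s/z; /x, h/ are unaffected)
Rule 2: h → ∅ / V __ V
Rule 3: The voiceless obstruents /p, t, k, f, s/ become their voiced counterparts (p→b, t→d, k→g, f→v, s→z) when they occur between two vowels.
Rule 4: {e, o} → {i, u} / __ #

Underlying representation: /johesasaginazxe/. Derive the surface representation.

Rule 1 (regressive voicing assimilation): /z/ precedes the voiceless obstruent /x/, so it devoices to [s] by assimilation. /johesasaginazxe/ → johesasaginasxe.
Rule 2 (intervocalic h-deletion): /h/ occurs between vowels /o/ and /e/, so it deletes. /johesasaginasxe/ → joesasaginasxe.
Rule 3 (intervocalic voicing): /s/ is a voiceless obstruent between vowels /e/ and /a/, so it voices to [z]. /s/ is a voiceless obstruent between vowels /a/ and /a/, so it voices to [z]. /joesasaginasxe/ → joezazaginasxe.
Rule 4 (final vowel raising): /e/ is a mid vowel in word-final position, so it raises to [i]. /joezazaginasxe/ → joezazaginasxi.

joezazaginasxi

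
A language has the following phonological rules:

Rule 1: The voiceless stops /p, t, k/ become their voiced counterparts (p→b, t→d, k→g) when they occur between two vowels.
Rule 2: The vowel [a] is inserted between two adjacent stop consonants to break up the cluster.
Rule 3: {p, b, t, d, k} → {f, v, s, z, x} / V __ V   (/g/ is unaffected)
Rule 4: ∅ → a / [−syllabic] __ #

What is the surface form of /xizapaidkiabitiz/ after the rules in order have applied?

Rule 1 (intervocalic voicing): /p/ is a voiceless stop between vowels /a/ and /a/, so it voices to [b]. /t/ is a voiceless stop between vowels /i/ and /i/, so it voices to [d]. /xizapaidkiabitiz/ → xizabaidkiabidiz.
Rule 2 (stop-cluster a-epenthesis): /d/ and /k/ form a stop–stop cluster, so [a] is inserted between them. /xizabaidkiabidiz/ → xizabaidakiabidiz.
Rule 3 (intervocalic spirantization): /b/ is a stop between vowels /a/ and /a/, so it spirantizes to the fricative [v]. /d/ is a stop between vowels /i/ and /a/, so it spirantizes to the fricative [z]. /k/ is a stop between vowels /a/ and /i/, so it spirantizes to the fricative [x]. /b/ is a stop between vowels /a/ and /i/, so it spirantizes to the fricative [v]. /d/ is a stop between vowels /i/ and /i/, so it spirantizes to the fricative [z]. /xizabaidakiabidiz/ → xizavaizaxiaviziz.
Rule 4 (final a-epenthesis): the form ends in the consonant /z/, so [a] is inserted word-finally. /xizavaizaxiaviziz/ → xizavaizaxiaviziza.

xizavaizaxiaviziza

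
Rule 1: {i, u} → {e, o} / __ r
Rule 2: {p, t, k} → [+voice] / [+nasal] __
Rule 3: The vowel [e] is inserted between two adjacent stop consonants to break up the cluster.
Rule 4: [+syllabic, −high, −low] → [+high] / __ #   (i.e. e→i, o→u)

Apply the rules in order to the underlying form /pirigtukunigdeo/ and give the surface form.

perigetukunigedeu

Rule 1 (pre-rhotic lowering): /i/ is a high vowel immediately before /r/, so it lowers to [e]. /pirigtukunigdeo/ → perigtukunigdeo.
Rule 2 (post-nasal voicing): no segment meets the environment; /perigtukunigdeo/ is unchanged.
Rule 3 (stop-cluster e-epenthesis): /g/ and /t/ form a stop–stop cluster, so [e] is inserted between them. /g/ and /d/ form a stop–stop cluster, so [e] is inserted between them. /perigtukunigdeo/ → perigetukunigedeo.
Rule 4 (final vowel raising): /o/ is a mid vowel in word-final position, so it raises to [u]. /perigetukunigedeo/ → perigetukunigedeu.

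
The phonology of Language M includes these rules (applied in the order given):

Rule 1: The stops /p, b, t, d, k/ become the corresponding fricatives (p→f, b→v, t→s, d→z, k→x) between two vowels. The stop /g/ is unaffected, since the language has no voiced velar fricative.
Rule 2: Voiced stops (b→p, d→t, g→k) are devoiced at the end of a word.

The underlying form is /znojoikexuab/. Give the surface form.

znojoixexuap

Rule 1 (intervocalic spirantization): /k/ is a stop between vowels /i/ and /e/, so it spirantizes to the fricative [x]. /znojoikexuab/ → znojoixexuab.
Rule 2 (final devoicing): /b/ is a voiced stop in word-final position, so it devoices to [p]. /znojoixexuab/ → znojoixexuap.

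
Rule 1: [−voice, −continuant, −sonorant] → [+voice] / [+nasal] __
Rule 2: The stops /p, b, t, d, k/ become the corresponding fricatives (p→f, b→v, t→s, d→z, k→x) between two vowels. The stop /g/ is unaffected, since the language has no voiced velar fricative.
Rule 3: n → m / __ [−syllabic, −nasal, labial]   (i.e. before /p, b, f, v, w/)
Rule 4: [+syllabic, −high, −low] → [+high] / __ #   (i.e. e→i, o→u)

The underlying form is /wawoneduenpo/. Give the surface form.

wawonezuembu

Rule 1 (post-nasal voicing): /p/ is a voiceless stop immediately after the nasal /n/, so it voices to [b]. /wawoneduenpo/ → wawoneduenbo.
Rule 2 (intervocalic spirantization): /d/ is a stop between vowels /e/ and /u/, so it spirantizes to the fricative [z]. /wawoneduenbo/ → wawonezuenbo.
Rule 3 (nasal place assimilation): /n/ precedes the labial consonant /b/, so it assimilates in place to [m]. /wawonezuenbo/ → wawonezuembo.
Rule 4 (final vowel raising): /o/ is a mid vowel in word-final position, so it raises to [u]. /wawonezuembo/ → wawonezuembu.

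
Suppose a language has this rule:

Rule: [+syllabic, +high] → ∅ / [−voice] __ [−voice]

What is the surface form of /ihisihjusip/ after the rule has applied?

/i/ is a high vowel flanked by voiceless consonants /h/ and /s/, so it deletes.
/i/ is a high vowel flanked by voiceless consonants /s/ and /h/, so it deletes.
/i/ is a high vowel flanked by voiceless consonants /s/ and /p/, so it deletes.
The other instances of /i/, /u/ do not occur in the required environment and remain unchanged.
Surface form: [ihshjusp].

ihshjusp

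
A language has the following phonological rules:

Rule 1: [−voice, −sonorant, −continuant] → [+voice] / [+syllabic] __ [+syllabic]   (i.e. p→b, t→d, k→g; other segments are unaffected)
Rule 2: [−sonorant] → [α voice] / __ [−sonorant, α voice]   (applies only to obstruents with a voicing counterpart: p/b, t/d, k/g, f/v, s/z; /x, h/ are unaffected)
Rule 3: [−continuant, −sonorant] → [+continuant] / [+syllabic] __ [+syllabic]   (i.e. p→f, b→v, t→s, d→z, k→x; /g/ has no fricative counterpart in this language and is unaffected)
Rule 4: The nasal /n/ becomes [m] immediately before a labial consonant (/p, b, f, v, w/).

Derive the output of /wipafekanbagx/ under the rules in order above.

wivafegambakx

Rule 1 (intervocalic voicing): /p/ is a voiceless stop between vowels /i/ and /a/, so it voices to [b]. /k/ is a voiceless stop between vowels /e/ and /a/, so it voices to [g]. /wipafekanbagx/ → wibafeganbagx.
Rule 2 (regressive voicing assimilation): /g/ precedes the voiceless obstruent /x/, so it devoices to [k] by assimilation. /wibafeganbagx/ → wibafeganbakx.
Rule 3 (intervocalic spirantization): /b/ is a stop between vowels /i/ and /a/, so it spirantizes to the fricative [v]. /wibafeganbakx/ → wivafeganbakx.
Rule 4 (nasal place assimilation): /n/ precedes the labial consonant /b/, so it assimilates in place to [m]. /wivafeganbakx/ → wivafegambakx.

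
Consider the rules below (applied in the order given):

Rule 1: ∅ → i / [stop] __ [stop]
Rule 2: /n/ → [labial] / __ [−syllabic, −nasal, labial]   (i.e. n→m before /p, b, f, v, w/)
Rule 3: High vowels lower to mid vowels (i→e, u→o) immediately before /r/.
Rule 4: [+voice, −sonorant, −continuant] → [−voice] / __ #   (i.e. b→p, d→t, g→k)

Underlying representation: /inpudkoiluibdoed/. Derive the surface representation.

Rule 1 (stop-cluster i-epenthesis): /d/ and /k/ form a stop–stop cluster, so [i] is inserted between them. /b/ and /d/ form a stop–stop cluster, so [i] is inserted between them. /inpudkoiluibdoed/ → inpudikoiluibidoed.
Rule 2 (nasal place assimilation): /n/ precedes the labial consonant /p/, so it assimilates in place to [m]. /inpudikoiluibidoed/ → impudikoiluibidoed.
Rule 3 (pre-rhotic lowering): no segment meets the environment; /impudikoiluibidoed/ is unchanged.
Rule 4 (final devoicing): /d/ is a voiced stop in word-final position, so it devoices to [t]. /impudikoiluibidoed/ → impudikoiluibidoet.

impudikoiluibidoet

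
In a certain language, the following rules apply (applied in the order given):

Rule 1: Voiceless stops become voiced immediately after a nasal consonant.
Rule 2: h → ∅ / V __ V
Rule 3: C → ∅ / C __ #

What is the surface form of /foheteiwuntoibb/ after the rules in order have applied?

foeteiwundoib

Rule 1 (post-nasal voicing): /t/ is a voiceless stop immediately after the nasal /n/, so it voices to [d]. /foheteiwuntoibb/ → foheteiwundoibb.
Rule 2 (intervocalic h-deletion): /h/ occurs between vowels /o/ and /e/, so it deletes. /foheteiwundoibb/ → foeteiwundoibb.
Rule 3 (final cluster simplification): /b/ is the second consonant of a word-final cluster /bb/, so it deletes. /foeteiwundoibb/ → foeteiwundoib.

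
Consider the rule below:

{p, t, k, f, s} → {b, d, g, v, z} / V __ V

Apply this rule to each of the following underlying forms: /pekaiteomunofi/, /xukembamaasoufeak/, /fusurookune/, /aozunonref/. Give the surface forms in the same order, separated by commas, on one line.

pegaideomunovi, xugembamaazouveak, fuzuroogune, aozunonref

/pekaiteomunofi/: /k/ is a voiceless obstruent between vowels /e/ and /a/, so it voices to [g]. /t/ is a voiceless obstruent between vowels /i/ and /e/, so it voices to [d]. /f/ is a voiceless obstruent between vowels /o/ and /i/, so it voices to [v]. → [pegaideomunovi].
/xukembamaasoufeak/: /k/ is a voiceless obstruent between vowels /u/ and /e/, so it voices to [g]. /s/ is a voiceless obstruent between vowels /a/ and /o/, so it voices to [z]. /f/ is a voiceless obstruent between vowels /u/ and /e/, so it voices to [v]. → [xugembamaazouveak].
/fusurookune/: /s/ is a voiceless obstruent between vowels /u/ and /u/, so it voices to [z]. /k/ is a voiceless obstruent between vowels /o/ and /u/, so it voices to [g]. → [fuzuroogune].
/aozunonref/: the rule's environment is not met; surfaces unchanged as [aozunonref].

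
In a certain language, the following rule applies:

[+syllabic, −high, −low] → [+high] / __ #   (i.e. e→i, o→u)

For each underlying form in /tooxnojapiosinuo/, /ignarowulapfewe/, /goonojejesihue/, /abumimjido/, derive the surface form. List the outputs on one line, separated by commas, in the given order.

tooxnojapiosinuu, ignarowulapfewi, goonojejesihui, abumimjidu

/tooxnojapiosinuo/: /o/ is a mid vowel in word-final position, so it raises to [u]. → [tooxnojapiosinuu].
/ignarowulapfewe/: /e/ is a mid vowel in word-final position, so it raises to [i]. → [ignarowulapfewi].
/goonojejesihue/: /e/ is a mid vowel in word-final position, so it raises to [i]. → [goonojejesihui].
/abumimjido/: /o/ is a mid vowel in word-final position, so it raises to [u]. → [abumimjidu].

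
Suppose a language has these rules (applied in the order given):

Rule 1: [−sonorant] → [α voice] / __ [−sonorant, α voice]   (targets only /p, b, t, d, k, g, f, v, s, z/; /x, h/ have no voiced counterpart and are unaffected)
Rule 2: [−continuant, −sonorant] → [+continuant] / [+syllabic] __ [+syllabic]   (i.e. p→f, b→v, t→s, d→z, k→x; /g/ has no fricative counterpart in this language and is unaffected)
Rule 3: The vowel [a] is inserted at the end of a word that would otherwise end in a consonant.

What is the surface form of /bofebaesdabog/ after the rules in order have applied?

bofevaezdavoga

Rule 1 (regressive voicing assimilation): /s/ precedes the voiced obstruent /d/, so it voices to [z] by assimilation. /bofebaesdabog/ → bofebaezdabog.
Rule 2 (intervocalic spirantization): /b/ is a stop between vowels /e/ and /a/, so it spirantizes to the fricative [v]. /b/ is a stop between vowels /a/ and /o/, so it spirantizes to the fricative [v]. /bofebaezdabog/ → bofevaezdavog.
Rule 3 (final a-epenthesis): the form ends in the consonant /g/, so [a] is inserted word-finally. /bofevaezdavog/ → bofevaezdavoga.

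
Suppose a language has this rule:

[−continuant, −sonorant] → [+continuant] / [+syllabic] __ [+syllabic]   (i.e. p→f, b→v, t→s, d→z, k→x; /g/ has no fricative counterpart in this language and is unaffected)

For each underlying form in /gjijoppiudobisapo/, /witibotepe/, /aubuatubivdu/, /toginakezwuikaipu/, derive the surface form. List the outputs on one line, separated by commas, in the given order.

gjijoppiuzovisafo, wisivosefe, auvuasuvivdu, toginaxezwuixaifu

/gjijoppiudobisapo/: /d/ is a stop between vowels /u/ and /o/, so it spirantizes to the fricative [z]. /b/ is a stop between vowels /o/ and /i/, so it spirantizes to the fricative [v]. /p/ is a stop between vowels /a/ and /o/, so it spirantizes to the fricative [f]. → [gjijoppiuzovisafo].
/witibotepe/: /t/ is a stop between vowels /i/ and /i/, so it spirantizes to the fricative [s]. /b/ is a stop between vowels /i/ and /o/, so it spirantizes to the fricative [v]. /t/ is a stop between vowels /o/ and /e/, so it spirantizes to the fricative [s]. /p/ is a stop between vowels /e/ and /e/, so it spirantizes to the fricative [f]. → [wisivosefe].
/aubuatubivdu/: /b/ is a stop between vowels /u/ and /u/, so it spirantizes to the fricative [v]. /t/ is a stop between vowels /a/ and /u/, so it spirantizes to the fricative [s]. /b/ is a stop between vowels /u/ and /i/, so it spirantizes to the fricative [v]. → [auvuasuvivdu].
/toginakezwuikaipu/: /k/ is a stop between vowels /a/ and /e/, so it spirantizes to the fricative [x]. /k/ is a stop between vowels /i/ and /a/, so it spirantizes to the fricative [x]. /p/ is a stop between vowels /i/ and /u/, so it spirantizes to the fricative [f]. → [toginaxezwuixaifu].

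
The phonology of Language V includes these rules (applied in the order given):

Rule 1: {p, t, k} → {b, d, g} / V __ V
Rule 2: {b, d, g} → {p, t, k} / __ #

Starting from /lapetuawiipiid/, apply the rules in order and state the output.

Rule 1 (intervocalic voicing): /p/ is a voiceless stop between vowels /a/ and /e/, so it voices to [b]. /t/ is a voiceless stop between vowels /e/ and /u/, so it voices to [d]. /p/ is a voiceless stop between vowels /i/ and /i/, so it voices to [b]. /lapetuawiipiid/ → labeduawiibiid.
Rule 2 (final devoicing): /d/ is a voiced stop in word-final position, so it devoices to [t]. /labeduawiibiid/ → labeduawiibiit.

labeduawiibiit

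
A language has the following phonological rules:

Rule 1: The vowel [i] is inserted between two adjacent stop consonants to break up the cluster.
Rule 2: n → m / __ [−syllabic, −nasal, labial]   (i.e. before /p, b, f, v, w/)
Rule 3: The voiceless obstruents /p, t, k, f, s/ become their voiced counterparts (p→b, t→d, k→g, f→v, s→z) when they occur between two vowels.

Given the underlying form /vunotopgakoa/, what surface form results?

Rule 1 (stop-cluster i-epenthesis): /p/ and /g/ form a stop–stop cluster, so [i] is inserted between them. /vunotopgakoa/ → vunotopigakoa.
Rule 2 (nasal place assimilation): no segment meets the environment; /vunotopigakoa/ is unchanged.
Rule 3 (intervocalic voicing): /t/ is a voiceless obstruent between vowels /o/ and /o/, so it voices to [d]. /p/ is a voiceless obstruent between vowels /o/ and /i/, so it voices to [b]. /k/ is a voiceless obstruent between vowels /a/ and /o/, so it voices to [g]. /vunotopigakoa/ → vunodobigagoa.

vunodobigagoa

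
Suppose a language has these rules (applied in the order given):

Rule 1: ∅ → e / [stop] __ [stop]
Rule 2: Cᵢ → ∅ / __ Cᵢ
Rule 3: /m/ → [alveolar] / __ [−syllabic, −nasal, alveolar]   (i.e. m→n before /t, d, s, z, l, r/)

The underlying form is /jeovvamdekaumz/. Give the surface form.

Rule 1 (stop-cluster e-epenthesis): no segment meets the environment; /jeovvamdekaumz/ is unchanged.
Rule 2 (degemination): /vv/ is a geminate; the first /v/ deletes. /jeovvamdekaumz/ → jeovamdekaumz.
Rule 3 (nasal place assimilation): /m/ precedes the alveolar consonant /d/, so it assimilates in place to [n]. /m/ precedes the alveolar consonant /z/, so it assimilates in place to [n]. /jeovamdekaumz/ → jeovandekaunz.

jeovandekaunz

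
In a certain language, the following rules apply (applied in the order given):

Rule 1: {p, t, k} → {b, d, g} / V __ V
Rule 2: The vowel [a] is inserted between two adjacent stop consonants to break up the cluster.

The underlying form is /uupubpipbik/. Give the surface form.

uububapipabik

Rule 1 (intervocalic voicing): /p/ is a voiceless stop between vowels /u/ and /u/, so it voices to [b]. /uupubpipbik/ → uububpipbik.
Rule 2 (stop-cluster a-epenthesis): /b/ and /p/ form a stop–stop cluster, so [a] is inserted between them. /p/ and /b/ form a stop–stop cluster, so [a] is inserted between them. /uububpipbik/ → uububapipabik.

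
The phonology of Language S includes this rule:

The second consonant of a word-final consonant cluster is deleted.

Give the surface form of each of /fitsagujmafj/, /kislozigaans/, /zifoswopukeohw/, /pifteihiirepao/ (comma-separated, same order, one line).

fitsagujmaf, kislozigaan, zifoswopukeoh, pifteihiirepao

/fitsagujmafj/: /j/ is the second consonant of a word-final cluster /fj/, so it deletes. → [fitsagujmaf].
/kislozigaans/: /s/ is the second consonant of a word-final cluster /ns/, so it deletes. → [kislozigaan].
/zifoswopukeohw/: /w/ is the second consonant of a word-final cluster /hw/, so it deletes. → [zifoswopukeoh].
/pifteihiirepao/: the rule's environment is not met; surfaces unchanged as [pifteihiirepao].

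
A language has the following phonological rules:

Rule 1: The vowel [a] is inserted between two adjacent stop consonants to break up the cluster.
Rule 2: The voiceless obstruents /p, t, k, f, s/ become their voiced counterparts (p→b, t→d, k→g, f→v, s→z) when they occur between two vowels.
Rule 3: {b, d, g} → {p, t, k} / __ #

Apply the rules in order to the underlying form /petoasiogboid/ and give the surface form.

Rule 1 (stop-cluster a-epenthesis): /g/ and /b/ form a stop–stop cluster, so [a] is inserted between them. /petoasiogboid/ → petoasiogaboid.
Rule 2 (intervocalic voicing): /t/ is a voiceless obstruent between vowels /e/ and /o/, so it voices to [d]. /s/ is a voiceless obstruent between vowels /a/ and /i/, so it voices to [z]. /petoasiogaboid/ → pedoaziogaboid.
Rule 3 (final devoicing): /d/ is a voiced stop in word-final position, so it devoices to [t]. /pedoaziogaboid/ → pedoaziogaboit.

pedoaziogaboit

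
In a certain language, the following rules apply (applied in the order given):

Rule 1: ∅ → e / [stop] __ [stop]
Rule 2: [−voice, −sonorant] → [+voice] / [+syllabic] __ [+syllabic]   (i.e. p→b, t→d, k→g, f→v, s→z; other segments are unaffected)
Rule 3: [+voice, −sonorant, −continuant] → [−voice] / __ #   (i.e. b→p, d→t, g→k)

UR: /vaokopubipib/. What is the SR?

vaogobubibip

Rule 1 (stop-cluster e-epenthesis): no segment meets the environment; /vaokopubipib/ is unchanged.
Rule 2 (intervocalic voicing): /k/ is a voiceless obstruent between vowels /o/ and /o/, so it voices to [g]. /p/ is a voiceless obstruent between vowels /o/ and /u/, so it voices to [b]. /p/ is a voiceless obstruent between vowels /i/ and /i/, so it voices to [b]. /vaokopubipib/ → vaogobubibib.
Rule 3 (final devoicing): /b/ is a voiced stop in word-final position, so it devoices to [p]. /vaogobubibib/ → vaogobubibip.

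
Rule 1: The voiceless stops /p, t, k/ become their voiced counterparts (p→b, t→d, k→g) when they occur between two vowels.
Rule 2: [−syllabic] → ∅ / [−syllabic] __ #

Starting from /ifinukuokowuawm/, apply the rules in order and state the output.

ifinuguogowuaw

Rule 1 (intervocalic voicing): /k/ is a voiceless stop between vowels /u/ and /u/, so it voices to [g]. /k/ is a voiceless stop between vowels /o/ and /o/, so it voices to [g]. /ifinukuokowuawm/ → ifinuguogowuawm.
Rule 2 (final cluster simplification): /m/ is the second consonant of a word-final cluster /wm/, so it deletes. /ifinuguogowuawm/ → ifinuguogowuaw.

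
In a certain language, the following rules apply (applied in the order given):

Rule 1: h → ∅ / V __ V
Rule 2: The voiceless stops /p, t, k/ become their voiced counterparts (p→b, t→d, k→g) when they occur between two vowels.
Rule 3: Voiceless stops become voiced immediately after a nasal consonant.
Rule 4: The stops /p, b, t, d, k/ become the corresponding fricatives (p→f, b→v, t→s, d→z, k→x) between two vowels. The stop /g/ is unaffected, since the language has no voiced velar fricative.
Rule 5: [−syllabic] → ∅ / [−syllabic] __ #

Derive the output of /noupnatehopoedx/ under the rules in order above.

Rule 1 (intervocalic h-deletion): /h/ occurs between vowels /e/ and /o/, so it deletes. /noupnatehopoedx/ → noupnateopoedx.
Rule 2 (intervocalic voicing): /t/ is a voiceless stop between vowels /a/ and /e/, so it voices to [d]. /p/ is a voiceless stop between vowels /o/ and /o/, so it voices to [b]. /noupnateopoedx/ → noupnadeoboedx.
Rule 3 (post-nasal voicing): no segment meets the environment; /noupnadeoboedx/ is unchanged.
Rule 4 (intervocalic spirantization): /d/ is a stop between vowels /a/ and /e/, so it spirantizes to the fricative [z]. /b/ is a stop between vowels /o/ and /o/, so it spirantizes to the fricative [v]. /noupnadeoboedx/ → noupnazeovoedx.
Rule 5 (final cluster simplification): /x/ is the second consonant of a word-final cluster /dx/, so it deletes. /noupnazeovoedx/ → noupnazeovoed.

noupnazeovoed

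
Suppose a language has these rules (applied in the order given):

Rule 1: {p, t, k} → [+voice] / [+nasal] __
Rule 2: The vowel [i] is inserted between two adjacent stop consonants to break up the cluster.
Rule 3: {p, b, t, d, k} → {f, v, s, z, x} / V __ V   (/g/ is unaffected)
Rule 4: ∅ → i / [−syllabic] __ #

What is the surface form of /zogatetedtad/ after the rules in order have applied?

zogasesezisadi

Rule 1 (post-nasal voicing): no segment meets the environment; /zogatetedtad/ is unchanged.
Rule 2 (stop-cluster i-epenthesis): /d/ and /t/ form a stop–stop cluster, so [i] is inserted between them. /zogatetedtad/ → zogateteditad.
Rule 3 (intervocalic spirantization): /t/ is a stop between vowels /a/ and /e/, so it spirantizes to the fricative [s]. /t/ is a stop between vowels /e/ and /e/, so it spirantizes to the fricative [s]. /d/ is a stop between vowels /e/ and /i/, so it spirantizes to the fricative [z]. /t/ is a stop between vowels /i/ and /a/, so it spirantizes to the fricative [s]. /zogateteditad/ → zogasesezisad.
Rule 4 (final i-epenthesis): the form ends in the consonant /d/, so [i] is inserted word-finally. /zogasesezisad/ → zogasesezisadi.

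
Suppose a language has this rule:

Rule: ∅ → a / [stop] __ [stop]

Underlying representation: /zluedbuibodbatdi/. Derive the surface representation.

/d/ and /b/ form a stop–stop cluster, so [a] is inserted between them.
/d/ and /b/ form a stop–stop cluster, so [a] is inserted between them.
/t/ and /d/ form a stop–stop cluster, so [a] is inserted between them.
Surface form: [zluedabuibodabatadi].

zluedabuibodabatadi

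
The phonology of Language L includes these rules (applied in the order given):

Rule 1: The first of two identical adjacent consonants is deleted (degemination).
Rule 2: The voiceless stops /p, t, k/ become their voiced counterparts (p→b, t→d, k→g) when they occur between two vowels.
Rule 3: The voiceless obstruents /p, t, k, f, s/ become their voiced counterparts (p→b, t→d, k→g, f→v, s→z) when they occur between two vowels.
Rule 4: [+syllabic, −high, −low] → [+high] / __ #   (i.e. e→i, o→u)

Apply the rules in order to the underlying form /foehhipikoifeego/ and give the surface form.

Rule 1 (degemination): /hh/ is a geminate; the first /h/ deletes. /foehhipikoifeego/ → foehipikoifeego.
Rule 2 (intervocalic voicing): /p/ is a voiceless stop between vowels /i/ and /i/, so it voices to [b]. /k/ is a voiceless stop between vowels /i/ and /o/, so it voices to [g]. /foehipikoifeego/ → foehibigoifeego.
Rule 3 (intervocalic voicing): /f/ is a voiceless obstruent between vowels /i/ and /e/, so it voices to [v]. /foehibigoifeego/ → foehibigoiveego.
Rule 4 (final vowel raising): /o/ is a mid vowel in word-final position, so it raises to [u]. /foehibigoiveego/ → foehibigoiveegu.

foehibigoiveegu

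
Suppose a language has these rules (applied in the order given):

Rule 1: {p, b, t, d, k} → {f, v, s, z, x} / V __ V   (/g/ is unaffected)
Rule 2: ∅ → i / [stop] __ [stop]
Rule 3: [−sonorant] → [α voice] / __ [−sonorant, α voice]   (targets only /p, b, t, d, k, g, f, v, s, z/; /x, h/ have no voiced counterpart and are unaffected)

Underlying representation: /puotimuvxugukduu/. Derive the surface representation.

puosimufxugukiduu

Rule 1 (intervocalic spirantization): /t/ is a stop between vowels /o/ and /i/, so it spirantizes to the fricative [s]. /puotimuvxugukduu/ → puosimuvxugukduu.
Rule 2 (stop-cluster i-epenthesis): /k/ and /d/ form a stop–stop cluster, so [i] is inserted between them. /puosimuvxugukduu/ → puosimuvxugukiduu.
Rule 3 (regressive voicing assimilation): /v/ precedes the voiceless obstruent /x/, so it devoices to [f] by assimilation. /puosimuvxugukiduu/ → puosimufxugukiduu.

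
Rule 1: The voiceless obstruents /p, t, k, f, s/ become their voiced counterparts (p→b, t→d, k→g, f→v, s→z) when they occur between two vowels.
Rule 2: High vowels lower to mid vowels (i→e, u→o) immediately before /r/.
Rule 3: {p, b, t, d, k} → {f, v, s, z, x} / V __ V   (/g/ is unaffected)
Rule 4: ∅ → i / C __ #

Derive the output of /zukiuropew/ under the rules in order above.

zugiorovewi

Rule 1 (intervocalic voicing): /k/ is a voiceless obstruent between vowels /u/ and /i/, so it voices to [g]. /p/ is a voiceless obstruent between vowels /o/ and /e/, so it voices to [b]. /zukiuropew/ → zugiurobew.
Rule 2 (pre-rhotic lowering): /u/ is a high vowel immediately before /r/, so it lowers to [o]. /zugiurobew/ → zugiorobew.
Rule 3 (intervocalic spirantization): /b/ is a stop between vowels /o/ and /e/, so it spirantizes to the fricative [v]. /zugiorobew/ → zugiorovew.
Rule 4 (final i-epenthesis): the form ends in the consonant /w/, so [i] is inserted word-finally. /zugiorovew/ → zugiorovewi.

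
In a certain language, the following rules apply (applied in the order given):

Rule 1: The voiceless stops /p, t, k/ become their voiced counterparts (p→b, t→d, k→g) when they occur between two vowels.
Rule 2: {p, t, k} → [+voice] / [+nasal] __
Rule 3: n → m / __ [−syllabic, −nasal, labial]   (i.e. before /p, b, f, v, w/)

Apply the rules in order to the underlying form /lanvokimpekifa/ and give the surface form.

Rule 1 (intervocalic voicing): /k/ is a voiceless stop between vowels /o/ and /i/, so it voices to [g]. /k/ is a voiceless stop between vowels /e/ and /i/, so it voices to [g]. /lanvokimpekifa/ → lanvogimpegifa.
Rule 2 (post-nasal voicing): /p/ is a voiceless stop immediately after the nasal /m/, so it voices to [b]. /lanvogimpegifa/ → lanvogimbegifa.
Rule 3 (nasal place assimilation): /n/ precedes the labial consonant /v/, so it assimilates in place to [m]. /lanvogimbegifa/ → lamvogimbegifa.

lamvogimbegifa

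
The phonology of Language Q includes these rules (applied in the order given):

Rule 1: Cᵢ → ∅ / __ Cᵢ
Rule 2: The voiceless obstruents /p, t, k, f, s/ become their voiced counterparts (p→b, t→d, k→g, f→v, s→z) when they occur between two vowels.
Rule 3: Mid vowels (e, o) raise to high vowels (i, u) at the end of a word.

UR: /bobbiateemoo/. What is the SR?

bobiadeemou

Rule 1 (degemination): /bb/ is a geminate; the first /b/ deletes. /bobbiateemoo/ → bobiateemoo.
Rule 2 (intervocalic voicing): /t/ is a voiceless obstruent between vowels /a/ and /e/, so it voices to [d]. /bobiateemoo/ → bobiadeemoo.
Rule 3 (final vowel raising): /o/ is a mid vowel in word-final position, so it raises to [u]. /bobiadeemoo/ → bobiadeemou.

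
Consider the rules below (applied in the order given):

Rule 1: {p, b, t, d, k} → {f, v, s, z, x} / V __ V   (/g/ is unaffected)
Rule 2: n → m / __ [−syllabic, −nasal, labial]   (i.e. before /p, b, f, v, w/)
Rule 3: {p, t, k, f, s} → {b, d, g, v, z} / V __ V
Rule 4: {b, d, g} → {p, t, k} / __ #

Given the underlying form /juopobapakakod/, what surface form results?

juovovavaxaxot

Rule 1 (intervocalic spirantization): /p/ is a stop between vowels /o/ and /o/, so it spirantizes to the fricative [f]. /b/ is a stop between vowels /o/ and /a/, so it spirantizes to the fricative [v]. /p/ is a stop between vowels /a/ and /a/, so it spirantizes to the fricative [f]. /k/ is a stop between vowels /a/ and /a/, so it spirantizes to the fricative [x]. /k/ is a stop between vowels /a/ and /o/, so it spirantizes to the fricative [x]. /juopobapakakod/ → juofovafaxaxod.
Rule 2 (nasal place assimilation): no segment meets the environment; /juofovafaxaxod/ is unchanged.
Rule 3 (intervocalic voicing): /f/ is a voiceless obstruent between vowels /o/ and /o/, so it voices to [v]. /f/ is a voiceless obstruent between vowels /a/ and /a/, so it voices to [v]. /juofovafaxaxod/ → juovovavaxaxod.
Rule 4 (final devoicing): /d/ is a voiced stop in word-final position, so it devoices to [t]. /juovovavaxaxod/ → juovovavaxaxot.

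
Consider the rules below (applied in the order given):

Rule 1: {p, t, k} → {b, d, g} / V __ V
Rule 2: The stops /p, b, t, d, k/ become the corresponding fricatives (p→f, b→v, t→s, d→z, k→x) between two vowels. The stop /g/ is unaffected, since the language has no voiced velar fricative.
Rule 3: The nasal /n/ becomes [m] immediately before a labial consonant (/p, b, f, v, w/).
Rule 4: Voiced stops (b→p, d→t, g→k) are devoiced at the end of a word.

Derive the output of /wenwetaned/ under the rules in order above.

wemwezanet

Rule 1 (intervocalic voicing): /t/ is a voiceless stop between vowels /e/ and /a/, so it voices to [d]. /wenwetaned/ → wenwedaned.
Rule 2 (intervocalic spirantization): /d/ is a stop between vowels /e/ and /a/, so it spirantizes to the fricative [z]. /wenwedaned/ → wenwezaned.
Rule 3 (nasal place assimilation): /n/ precedes the labial consonant /w/, so it assimilates in place to [m]. /wenwezaned/ → wemwezaned.
Rule 4 (final devoicing): /d/ is a voiced stop in word-final position, so it devoices to [t]. /wemwezaned/ → wemwezanet.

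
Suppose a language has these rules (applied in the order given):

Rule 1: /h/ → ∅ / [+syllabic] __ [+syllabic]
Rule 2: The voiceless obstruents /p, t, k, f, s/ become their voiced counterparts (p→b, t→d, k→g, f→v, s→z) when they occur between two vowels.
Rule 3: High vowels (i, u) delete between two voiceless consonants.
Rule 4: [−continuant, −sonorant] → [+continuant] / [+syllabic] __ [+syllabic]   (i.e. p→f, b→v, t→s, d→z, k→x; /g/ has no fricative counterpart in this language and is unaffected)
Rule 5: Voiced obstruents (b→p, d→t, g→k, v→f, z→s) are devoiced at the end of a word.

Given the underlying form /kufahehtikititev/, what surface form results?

kuvaehtigizizef

Rule 1 (intervocalic h-deletion): /h/ occurs between vowels /a/ and /e/, so it deletes. /kufahehtikititev/ → kufaehtikititev.
Rule 2 (intervocalic voicing): /f/ is a voiceless obstruent between vowels /u/ and /a/, so it voices to [v]. /k/ is a voiceless obstruent between vowels /i/ and /i/, so it voices to [g]. /t/ is a voiceless obstruent between vowels /i/ and /i/, so it voices to [d]. /t/ is a voiceless obstruent between vowels /i/ and /e/, so it voices to [d]. /kufaehtikititev/ → kuvaehtigididev.
Rule 3 (high vowel syncope): no segment meets the environment; /kuvaehtigididev/ is unchanged.
Rule 4 (intervocalic spirantization): /d/ is a stop between vowels /i/ and /i/, so it spirantizes to the fricative [z]. /d/ is a stop between vowels /i/ and /e/, so it spirantizes to the fricative [z]. /kuvaehtigididev/ → kuvaehtigizizev.
Rule 5 (final devoicing): /v/ is a voiced obstruent in word-final position, so it devoices to [f]. /kuvaehtigizizev/ → kuvaehtigizizef.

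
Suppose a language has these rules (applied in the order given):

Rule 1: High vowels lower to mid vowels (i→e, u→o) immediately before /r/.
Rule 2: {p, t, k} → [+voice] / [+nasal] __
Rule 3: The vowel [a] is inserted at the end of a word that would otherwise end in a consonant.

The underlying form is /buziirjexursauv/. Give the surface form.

buzierjexorsauva

Rule 1 (pre-rhotic lowering): /i/ is a high vowel immediately before /r/, so it lowers to [e]. /u/ is a high vowel immediately before /r/, so it lowers to [o]. /buziirjexursauv/ → buzierjexorsauv.
Rule 2 (post-nasal voicing): no segment meets the environment; /buzierjexorsauv/ is unchanged.
Rule 3 (final a-epenthesis): the form ends in the consonant /v/, so [a] is inserted word-finally. /buzierjexorsauv/ → buzierjexorsauva.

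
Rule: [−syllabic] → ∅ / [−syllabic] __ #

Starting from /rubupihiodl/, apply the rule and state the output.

/l/ is the second consonant of a word-final cluster /dl/, so it deletes.
Surface form: [rubupihiod].

rubupihiod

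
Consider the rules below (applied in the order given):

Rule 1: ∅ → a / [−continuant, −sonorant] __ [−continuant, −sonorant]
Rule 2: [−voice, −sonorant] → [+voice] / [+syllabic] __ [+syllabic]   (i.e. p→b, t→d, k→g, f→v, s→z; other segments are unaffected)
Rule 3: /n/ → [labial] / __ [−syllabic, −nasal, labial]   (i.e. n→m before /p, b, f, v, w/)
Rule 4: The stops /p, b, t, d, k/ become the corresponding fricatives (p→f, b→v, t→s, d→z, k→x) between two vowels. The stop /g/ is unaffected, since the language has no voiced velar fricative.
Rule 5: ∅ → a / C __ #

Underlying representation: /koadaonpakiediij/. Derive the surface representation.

Rule 1 (stop-cluster a-epenthesis): no segment meets the environment; /koadaonpakiediij/ is unchanged.
Rule 2 (intervocalic voicing): /k/ is a voiceless obstruent between vowels /a/ and /i/, so it voices to [g]. /koadaonpakiediij/ → koadaonpagiediij.
Rule 3 (nasal place assimilation): /n/ precedes the labial consonant /p/, so it assimilates in place to [m]. /koadaonpagiediij/ → koadaompagiediij.
Rule 4 (intervocalic spirantization): /d/ is a stop between vowels /a/ and /a/, so it spirantizes to the fricative [z]. /d/ is a stop between vowels /e/ and /i/, so it spirantizes to the fricative [z]. /koadaompagiediij/ → koazaompagieziij.
Rule 5 (final a-epenthesis): the form ends in the consonant /j/, so [a] is inserted word-finally. /koazaompagieziij/ → koazaompagieziija.

koazaompagieziija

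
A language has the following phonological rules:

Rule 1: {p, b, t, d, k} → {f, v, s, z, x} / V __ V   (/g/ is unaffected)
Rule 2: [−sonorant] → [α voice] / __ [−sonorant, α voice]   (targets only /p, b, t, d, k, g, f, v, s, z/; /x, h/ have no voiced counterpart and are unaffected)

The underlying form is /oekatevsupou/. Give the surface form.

oexasefsufou

Rule 1 (intervocalic spirantization): /k/ is a stop between vowels /e/ and /a/, so it spirantizes to the fricative [x]. /t/ is a stop between vowels /a/ and /e/, so it spirantizes to the fricative [s]. /p/ is a stop between vowels /u/ and /o/, so it spirantizes to the fricative [f]. /oekatevsupou/ → oexasevsufou.
Rule 2 (regressive voicing assimilation): /v/ precedes the voiceless obstruent /s/, so it devoices to [f] by assimilation. /oexasevsufou/ → oexasefsufou.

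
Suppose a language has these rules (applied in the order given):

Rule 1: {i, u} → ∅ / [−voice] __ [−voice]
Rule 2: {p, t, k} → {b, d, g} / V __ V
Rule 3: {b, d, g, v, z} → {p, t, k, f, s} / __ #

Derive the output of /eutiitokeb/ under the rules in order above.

Rule 1 (high vowel syncope): no segment meets the environment; /eutiitokeb/ is unchanged.
Rule 2 (intervocalic voicing): /t/ is a voiceless stop between vowels /u/ and /i/, so it voices to [d]. /t/ is a voiceless stop between vowels /i/ and /o/, so it voices to [d]. /k/ is a voiceless stop between vowels /o/ and /e/, so it voices to [g]. /eutiitokeb/ → eudiidogeb.
Rule 3 (final devoicing): /b/ is a voiced obstruent in word-final position, so it devoices to [p]. /eudiidogeb/ → eudiidogep.

eudiidogep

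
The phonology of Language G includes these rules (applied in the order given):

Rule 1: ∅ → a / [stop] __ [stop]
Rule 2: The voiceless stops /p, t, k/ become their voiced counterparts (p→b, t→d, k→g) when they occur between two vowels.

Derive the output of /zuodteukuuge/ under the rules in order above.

Rule 1 (stop-cluster a-epenthesis): /d/ and /t/ form a stop–stop cluster, so [a] is inserted between them. /zuodteukuuge/ → zuodateukuuge.
Rule 2 (intervocalic voicing): /t/ is a voiceless stop between vowels /a/ and /e/, so it voices to [d]. /k/ is a voiceless stop between vowels /u/ and /u/, so it voices to [g]. /zuodateukuuge/ → zuodadeuguuge.

zuodadeuguuge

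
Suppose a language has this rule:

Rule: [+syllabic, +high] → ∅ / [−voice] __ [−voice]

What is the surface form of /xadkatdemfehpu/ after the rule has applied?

No segment of /xadkatdemfehpu/ meets the structural description of the rule, so the form surfaces unchanged.

xadkatdemfehpu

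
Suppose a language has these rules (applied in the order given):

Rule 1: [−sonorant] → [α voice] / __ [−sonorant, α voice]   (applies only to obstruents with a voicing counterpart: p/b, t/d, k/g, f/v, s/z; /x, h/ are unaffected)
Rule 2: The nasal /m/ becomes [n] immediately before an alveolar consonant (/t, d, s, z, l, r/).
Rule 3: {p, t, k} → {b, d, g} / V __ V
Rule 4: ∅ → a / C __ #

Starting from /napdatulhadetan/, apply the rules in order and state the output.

nabdadulhadedana

Rule 1 (regressive voicing assimilation): /p/ precedes the voiced obstruent /d/, so it voices to [b] by assimilation. /napdatulhadetan/ → nabdatulhadetan.
Rule 2 (nasal place assimilation): no segment meets the environment; /nabdatulhadetan/ is unchanged.
Rule 3 (intervocalic voicing): /t/ is a voiceless stop between vowels /a/ and /u/, so it voices to [d]. /t/ is a voiceless stop between vowels /e/ and /a/, so it voices to [d]. /nabdatulhadetan/ → nabdadulhadedan.
Rule 4 (final a-epenthesis): the form ends in the consonant /n/, so [a] is inserted word-finally. /nabdadulhadedan/ → nabdadulhadedana.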